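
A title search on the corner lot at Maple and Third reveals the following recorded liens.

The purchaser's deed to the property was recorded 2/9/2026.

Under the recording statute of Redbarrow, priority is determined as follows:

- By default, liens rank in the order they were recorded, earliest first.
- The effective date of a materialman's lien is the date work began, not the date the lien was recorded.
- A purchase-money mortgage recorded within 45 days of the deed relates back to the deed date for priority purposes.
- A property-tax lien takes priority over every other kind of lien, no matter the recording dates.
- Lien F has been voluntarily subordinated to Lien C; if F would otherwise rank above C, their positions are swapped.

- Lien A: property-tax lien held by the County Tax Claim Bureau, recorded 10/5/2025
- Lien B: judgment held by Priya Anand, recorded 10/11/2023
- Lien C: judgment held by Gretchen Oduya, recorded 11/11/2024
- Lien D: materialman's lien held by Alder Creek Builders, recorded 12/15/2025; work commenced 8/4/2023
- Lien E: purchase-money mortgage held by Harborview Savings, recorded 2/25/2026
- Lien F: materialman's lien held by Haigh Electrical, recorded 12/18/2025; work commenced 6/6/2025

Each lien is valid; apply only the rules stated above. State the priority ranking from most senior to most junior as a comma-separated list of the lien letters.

A, D, B, C, F, E

Adjusting effective dates: D's effective date is 8/4/2023, when work began; E was recorded within the 45-day window, so its effective date is the deed date 2/9/2026; F's effective date is 6/6/2025, when work began.
A is a property-tax lien and takes priority over every other lien.
The other liens, earliest effective date first: D (8/4/2023), B (10/11/2023), C (11/11/2024), F (6/6/2025), E (2/9/2026).
F is already junior to C, so the subordination agreement changes nothing.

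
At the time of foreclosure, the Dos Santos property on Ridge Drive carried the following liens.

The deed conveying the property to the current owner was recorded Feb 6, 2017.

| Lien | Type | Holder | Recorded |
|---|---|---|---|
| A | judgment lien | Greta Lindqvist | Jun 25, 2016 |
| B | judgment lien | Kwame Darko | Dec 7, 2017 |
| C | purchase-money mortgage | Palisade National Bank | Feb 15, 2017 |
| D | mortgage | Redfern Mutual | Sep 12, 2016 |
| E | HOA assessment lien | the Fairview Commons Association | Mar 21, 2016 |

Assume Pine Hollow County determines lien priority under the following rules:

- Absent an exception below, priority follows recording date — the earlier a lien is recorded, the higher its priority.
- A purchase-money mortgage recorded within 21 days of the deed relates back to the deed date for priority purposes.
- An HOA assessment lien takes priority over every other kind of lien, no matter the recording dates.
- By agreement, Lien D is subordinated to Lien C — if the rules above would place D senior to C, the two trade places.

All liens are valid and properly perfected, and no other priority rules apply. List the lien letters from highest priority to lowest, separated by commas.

E, A, C, D, B

Adjusting effective dates: C relates back to the deed date Feb 6, 2017.
E is an HOA assessment lien and takes priority over every other lien.
Among the remaining liens, by effective date: A (Jun 25, 2016), D (Sep 12, 2016), C (Feb 6, 2017), B (Dec 7, 2017).
D would otherwise be senior to C, so under the subordination agreement D and C exchange positions.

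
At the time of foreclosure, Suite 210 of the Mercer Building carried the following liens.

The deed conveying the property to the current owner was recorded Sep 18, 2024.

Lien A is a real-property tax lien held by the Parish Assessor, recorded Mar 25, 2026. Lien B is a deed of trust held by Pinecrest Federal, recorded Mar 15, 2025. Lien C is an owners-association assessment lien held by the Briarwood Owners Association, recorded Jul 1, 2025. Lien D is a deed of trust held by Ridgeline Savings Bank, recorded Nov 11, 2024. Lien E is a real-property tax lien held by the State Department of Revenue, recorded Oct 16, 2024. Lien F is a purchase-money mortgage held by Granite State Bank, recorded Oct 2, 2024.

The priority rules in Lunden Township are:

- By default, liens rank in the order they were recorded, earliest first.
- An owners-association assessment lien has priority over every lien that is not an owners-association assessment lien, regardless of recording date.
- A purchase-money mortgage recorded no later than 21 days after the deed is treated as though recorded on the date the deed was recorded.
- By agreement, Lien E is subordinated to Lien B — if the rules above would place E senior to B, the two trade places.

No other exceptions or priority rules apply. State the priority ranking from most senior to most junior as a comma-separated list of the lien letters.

First, effective dates: F relates back to the deed date Sep 18, 2024.
C is an owners-association assessment lien, so it outranks all other liens regardless of date.
Among the remaining liens, by effective date: F (Sep 18, 2024), E (Oct 16, 2024), D (Nov 11, 2024), B (Mar 15, 2025), A (Mar 25, 2026).
Because E would otherwise rank above B, the subordination swaps them.

C, F, B, D, E, A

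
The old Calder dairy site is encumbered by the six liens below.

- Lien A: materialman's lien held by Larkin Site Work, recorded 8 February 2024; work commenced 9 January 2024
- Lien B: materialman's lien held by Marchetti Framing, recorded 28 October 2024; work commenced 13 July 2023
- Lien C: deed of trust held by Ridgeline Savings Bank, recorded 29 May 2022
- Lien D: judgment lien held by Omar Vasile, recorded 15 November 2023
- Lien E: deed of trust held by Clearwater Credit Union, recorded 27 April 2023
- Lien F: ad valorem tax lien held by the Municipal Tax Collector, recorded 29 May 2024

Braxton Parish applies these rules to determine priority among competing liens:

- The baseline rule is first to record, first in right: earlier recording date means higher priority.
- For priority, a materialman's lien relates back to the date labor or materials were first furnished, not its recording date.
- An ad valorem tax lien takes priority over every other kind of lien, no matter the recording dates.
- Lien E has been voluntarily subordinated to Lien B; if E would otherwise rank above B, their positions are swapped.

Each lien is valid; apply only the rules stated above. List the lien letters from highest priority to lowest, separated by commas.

F, C, B, E, D, A

First, effective dates: A is treated as recorded 9 January 2024, the work-commencement date; B is treated as recorded 13 July 2023, the work-commencement date.
As an ad valorem tax lien, F is senior to every other lien.
The other liens, earliest effective date first: C (29 May 2022), E (27 April 2023), B (13 July 2023), D (15 November 2023), A (9 January 2024).
Because E would otherwise rank above B, the subordination swaps them.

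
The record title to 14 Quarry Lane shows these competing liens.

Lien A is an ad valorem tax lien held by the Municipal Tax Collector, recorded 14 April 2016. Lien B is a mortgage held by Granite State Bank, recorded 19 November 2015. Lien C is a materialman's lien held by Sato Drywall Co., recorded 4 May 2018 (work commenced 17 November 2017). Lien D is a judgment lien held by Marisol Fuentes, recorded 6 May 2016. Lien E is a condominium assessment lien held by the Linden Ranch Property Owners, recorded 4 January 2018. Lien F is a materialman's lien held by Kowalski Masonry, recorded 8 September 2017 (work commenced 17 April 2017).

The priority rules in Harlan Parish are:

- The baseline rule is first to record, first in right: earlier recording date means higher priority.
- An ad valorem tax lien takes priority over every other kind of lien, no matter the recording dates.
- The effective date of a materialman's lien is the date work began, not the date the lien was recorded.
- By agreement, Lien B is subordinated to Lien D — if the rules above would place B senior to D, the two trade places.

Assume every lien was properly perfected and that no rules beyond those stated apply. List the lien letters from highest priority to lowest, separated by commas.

A, D, B, F, C, E

First, effective dates: C's effective date is 17 November 2017, when work began; F's effective date is 17 April 2017, when work began.
As an ad valorem tax lien, A is senior to every other lien.
Ordering the rest by effective date: B (19 November 2015), D (6 May 2016), F (17 April 2017), C (17 November 2017), E (4 January 2018).
Because B would otherwise rank above D, the subordination swaps them.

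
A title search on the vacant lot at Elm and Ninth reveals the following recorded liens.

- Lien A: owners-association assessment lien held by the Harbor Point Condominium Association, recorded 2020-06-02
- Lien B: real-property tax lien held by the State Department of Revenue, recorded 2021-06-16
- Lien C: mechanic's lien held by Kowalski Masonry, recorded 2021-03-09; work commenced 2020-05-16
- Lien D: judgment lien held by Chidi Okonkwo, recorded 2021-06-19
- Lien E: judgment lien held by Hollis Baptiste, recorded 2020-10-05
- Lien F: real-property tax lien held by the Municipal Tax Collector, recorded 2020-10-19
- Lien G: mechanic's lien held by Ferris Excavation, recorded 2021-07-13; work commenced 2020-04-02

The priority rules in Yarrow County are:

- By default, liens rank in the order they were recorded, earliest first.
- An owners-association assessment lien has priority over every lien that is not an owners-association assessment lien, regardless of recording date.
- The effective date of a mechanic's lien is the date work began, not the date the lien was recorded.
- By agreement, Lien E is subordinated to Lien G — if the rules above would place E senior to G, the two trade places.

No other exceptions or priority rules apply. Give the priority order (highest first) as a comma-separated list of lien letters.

Adjusting effective dates: C relates back to 2020-05-16 (work commenced); G is treated as recorded 2020-04-02, the work-commencement date.
A is an owners-association assessment lien and takes priority over every other lien.
Among the remaining liens, by effective date: G (2020-04-02), C (2020-05-16), E (2020-10-05), F (2020-10-19), B (2021-06-16), D (2021-06-19).
E already ranks below G; the subordination has no effect.

A, G, C, E, F, B, D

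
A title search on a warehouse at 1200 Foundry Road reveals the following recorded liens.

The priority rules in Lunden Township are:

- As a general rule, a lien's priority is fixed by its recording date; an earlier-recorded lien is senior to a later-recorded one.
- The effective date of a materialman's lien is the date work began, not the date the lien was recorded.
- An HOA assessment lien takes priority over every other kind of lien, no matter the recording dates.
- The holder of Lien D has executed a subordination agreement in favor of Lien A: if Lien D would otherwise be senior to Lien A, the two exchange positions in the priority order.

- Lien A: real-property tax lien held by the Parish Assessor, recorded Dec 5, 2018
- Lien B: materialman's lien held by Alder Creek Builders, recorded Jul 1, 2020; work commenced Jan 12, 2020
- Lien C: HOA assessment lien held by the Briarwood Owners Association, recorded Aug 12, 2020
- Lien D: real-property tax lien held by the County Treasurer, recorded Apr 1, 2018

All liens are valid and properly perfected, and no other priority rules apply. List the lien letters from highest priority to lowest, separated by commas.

C, A, D, B

First, effective dates: B's effective date is Jan 12, 2020, when work began.
As an HOA assessment lien, C is senior to every other lien.
Ordering the rest by effective date: D (Apr 1, 2018), A (Dec 5, 2018), B (Jan 12, 2020).
D is senior to A before the subordination, so the two trade places.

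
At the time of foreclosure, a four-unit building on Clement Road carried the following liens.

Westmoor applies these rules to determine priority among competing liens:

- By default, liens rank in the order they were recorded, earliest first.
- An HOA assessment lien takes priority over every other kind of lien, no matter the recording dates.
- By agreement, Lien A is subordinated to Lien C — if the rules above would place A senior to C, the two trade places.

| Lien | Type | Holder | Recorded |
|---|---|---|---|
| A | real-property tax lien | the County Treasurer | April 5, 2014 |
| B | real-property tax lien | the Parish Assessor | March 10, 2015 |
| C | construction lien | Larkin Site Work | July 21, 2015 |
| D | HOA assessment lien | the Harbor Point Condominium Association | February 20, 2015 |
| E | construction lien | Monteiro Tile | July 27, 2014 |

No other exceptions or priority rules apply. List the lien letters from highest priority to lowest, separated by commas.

D, as an HOA assessment lien, has superpriority and ranks first.
Ordering the rest by effective date: A (April 5, 2014), E (July 27, 2014), B (March 10, 2015), C (July 21, 2015).
The subordination applies — A was senior to C — so A and C swap.

D, C, E, B, A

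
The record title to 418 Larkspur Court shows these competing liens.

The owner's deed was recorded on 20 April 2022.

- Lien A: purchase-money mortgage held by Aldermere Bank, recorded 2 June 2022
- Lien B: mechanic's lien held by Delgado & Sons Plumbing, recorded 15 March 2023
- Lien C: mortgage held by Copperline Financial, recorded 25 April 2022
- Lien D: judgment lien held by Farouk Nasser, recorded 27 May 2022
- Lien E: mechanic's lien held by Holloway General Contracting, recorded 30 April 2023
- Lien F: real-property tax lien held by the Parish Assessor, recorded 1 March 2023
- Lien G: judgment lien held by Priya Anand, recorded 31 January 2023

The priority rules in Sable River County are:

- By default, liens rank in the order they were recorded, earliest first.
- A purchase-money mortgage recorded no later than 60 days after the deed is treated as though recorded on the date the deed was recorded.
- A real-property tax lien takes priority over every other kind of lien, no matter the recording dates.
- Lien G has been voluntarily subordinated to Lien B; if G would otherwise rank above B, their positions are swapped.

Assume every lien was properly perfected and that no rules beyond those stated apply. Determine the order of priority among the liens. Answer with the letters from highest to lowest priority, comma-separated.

F, A, C, D, B, G, E

Effective dates after the stated exceptions: A was recorded within the 60-day window, so its effective date is the deed date 20 April 2022.
F, as a real-property tax lien, has superpriority and ranks first.
Ordering the rest by effective date: A (20 April 2022), C (25 April 2022), D (27 May 2022), G (31 January 2023), B (15 March 2023), E (30 April 2023).
G is senior to B before the subordination, so the two trade places.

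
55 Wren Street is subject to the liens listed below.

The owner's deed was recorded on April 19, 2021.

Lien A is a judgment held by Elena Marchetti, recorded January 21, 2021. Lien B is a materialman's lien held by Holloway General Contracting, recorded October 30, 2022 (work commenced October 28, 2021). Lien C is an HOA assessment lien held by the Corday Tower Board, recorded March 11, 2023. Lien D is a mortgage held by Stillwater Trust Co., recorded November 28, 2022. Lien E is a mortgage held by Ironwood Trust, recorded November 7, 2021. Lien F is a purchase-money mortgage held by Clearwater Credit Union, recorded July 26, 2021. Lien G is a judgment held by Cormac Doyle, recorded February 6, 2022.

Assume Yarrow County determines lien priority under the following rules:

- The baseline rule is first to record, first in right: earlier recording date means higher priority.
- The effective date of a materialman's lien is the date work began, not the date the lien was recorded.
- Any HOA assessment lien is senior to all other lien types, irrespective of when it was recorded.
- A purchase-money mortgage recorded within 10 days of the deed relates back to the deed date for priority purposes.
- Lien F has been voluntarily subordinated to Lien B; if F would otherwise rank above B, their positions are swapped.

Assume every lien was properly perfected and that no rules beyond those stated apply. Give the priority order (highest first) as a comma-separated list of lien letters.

C, A, B, F, E, G, D

Adjusting effective dates: B relates back to October 28, 2021 (work commenced); F missed the 10-day window (98 days after the deed), so its recording date stands.
C is an HOA assessment lien and takes priority over every other lien.
Among the remaining liens, by effective date: A (January 21, 2021), F (July 26, 2021), B (October 28, 2021), E (November 7, 2021), G (February 6, 2022), D (November 28, 2022).
Because F would otherwise rank above B, the subordination swaps them.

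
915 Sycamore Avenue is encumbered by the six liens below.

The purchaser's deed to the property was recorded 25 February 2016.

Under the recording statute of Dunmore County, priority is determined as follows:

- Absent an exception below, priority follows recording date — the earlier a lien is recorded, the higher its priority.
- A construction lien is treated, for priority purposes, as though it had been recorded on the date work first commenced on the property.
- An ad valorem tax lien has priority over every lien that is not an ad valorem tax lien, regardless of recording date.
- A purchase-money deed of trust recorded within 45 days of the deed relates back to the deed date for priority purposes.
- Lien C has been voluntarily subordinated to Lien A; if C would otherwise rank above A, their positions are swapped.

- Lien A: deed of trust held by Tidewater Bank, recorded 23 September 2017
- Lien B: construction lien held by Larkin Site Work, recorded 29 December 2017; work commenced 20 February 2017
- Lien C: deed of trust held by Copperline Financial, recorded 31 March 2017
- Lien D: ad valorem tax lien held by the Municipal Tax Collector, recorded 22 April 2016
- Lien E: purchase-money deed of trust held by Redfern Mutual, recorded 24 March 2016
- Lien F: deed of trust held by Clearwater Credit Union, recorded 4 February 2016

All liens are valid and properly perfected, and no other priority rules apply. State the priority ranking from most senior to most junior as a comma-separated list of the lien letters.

D, F, E, B, A, C

Effective dates: B's effective date is 20 February 2017, when work began; E's effective date is the deed date, 25 February 2016.
As an ad valorem tax lien, D is senior to every other lien.
Ordering the rest by effective date: F (4 February 2016), E (25 February 2016), B (20 February 2017), C (31 March 2017), A (23 September 2017).
C is senior to A before the subordination, so the two trade places.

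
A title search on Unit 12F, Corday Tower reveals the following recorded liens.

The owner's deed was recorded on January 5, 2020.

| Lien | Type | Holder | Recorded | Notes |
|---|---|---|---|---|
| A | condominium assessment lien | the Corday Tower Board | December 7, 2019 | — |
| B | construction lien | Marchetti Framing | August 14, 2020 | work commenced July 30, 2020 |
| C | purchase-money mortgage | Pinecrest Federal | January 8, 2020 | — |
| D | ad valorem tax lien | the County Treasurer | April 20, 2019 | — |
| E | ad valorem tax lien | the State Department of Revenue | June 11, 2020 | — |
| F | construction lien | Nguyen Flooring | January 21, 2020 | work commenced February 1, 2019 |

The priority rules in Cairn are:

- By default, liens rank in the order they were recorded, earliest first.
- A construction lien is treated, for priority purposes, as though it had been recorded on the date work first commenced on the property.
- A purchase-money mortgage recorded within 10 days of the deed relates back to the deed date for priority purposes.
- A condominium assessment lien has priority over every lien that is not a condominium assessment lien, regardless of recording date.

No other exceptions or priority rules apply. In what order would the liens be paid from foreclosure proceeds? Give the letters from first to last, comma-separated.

A, F, D, C, E, B

Adjusting effective dates: B relates back to July 30, 2020 (work commenced); C relates back to the deed date January 5, 2020; F relates back to February 1, 2019 (work commenced).
A is a condominium assessment lien and takes priority over every other lien.
The other liens, earliest effective date first: F (February 1, 2019), D (April 20, 2019), C (January 5, 2020), E (June 11, 2020), B (July 30, 2020).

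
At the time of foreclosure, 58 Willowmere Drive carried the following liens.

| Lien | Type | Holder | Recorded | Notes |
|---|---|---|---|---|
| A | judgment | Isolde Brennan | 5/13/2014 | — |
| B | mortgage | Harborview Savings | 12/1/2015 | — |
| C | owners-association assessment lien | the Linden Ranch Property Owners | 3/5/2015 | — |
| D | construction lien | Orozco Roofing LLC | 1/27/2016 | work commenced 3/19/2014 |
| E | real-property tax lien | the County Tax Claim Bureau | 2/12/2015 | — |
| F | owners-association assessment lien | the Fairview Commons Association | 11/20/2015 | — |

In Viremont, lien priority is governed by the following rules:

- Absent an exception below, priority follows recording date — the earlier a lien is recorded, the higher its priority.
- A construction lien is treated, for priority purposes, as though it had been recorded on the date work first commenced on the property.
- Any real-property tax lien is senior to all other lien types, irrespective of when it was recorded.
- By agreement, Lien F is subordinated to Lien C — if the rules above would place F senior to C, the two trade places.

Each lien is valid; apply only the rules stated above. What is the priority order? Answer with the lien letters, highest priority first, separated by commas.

Effective dates after the stated exceptions: D is treated as recorded 3/19/2014, the work-commencement date.
E is a real-property tax lien and takes priority over every other lien.
Among the remaining liens, by effective date: D (3/19/2014), A (5/13/2014), C (3/5/2015), F (11/20/2015), B (12/1/2015).
Since F is not senior to C, the subordination leaves the order unchanged.

E, D, A, C, F, B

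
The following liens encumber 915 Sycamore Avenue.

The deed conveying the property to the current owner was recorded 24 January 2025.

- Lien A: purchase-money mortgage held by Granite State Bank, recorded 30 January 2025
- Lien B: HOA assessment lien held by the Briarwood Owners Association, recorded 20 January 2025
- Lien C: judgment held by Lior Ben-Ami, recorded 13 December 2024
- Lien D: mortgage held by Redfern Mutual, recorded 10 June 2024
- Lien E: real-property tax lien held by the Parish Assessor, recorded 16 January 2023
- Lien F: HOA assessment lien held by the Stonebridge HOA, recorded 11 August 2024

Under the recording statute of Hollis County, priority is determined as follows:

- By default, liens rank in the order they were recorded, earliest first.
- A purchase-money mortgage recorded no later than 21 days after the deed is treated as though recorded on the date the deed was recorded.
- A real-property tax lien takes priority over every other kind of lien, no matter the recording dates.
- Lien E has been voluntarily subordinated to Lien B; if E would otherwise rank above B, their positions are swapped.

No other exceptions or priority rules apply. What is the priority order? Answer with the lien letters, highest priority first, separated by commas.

Adjusting effective dates: A relates back to the deed date 24 January 2025.
E is a real-property tax lien, so it outranks all other liens regardless of date.
Among the remaining liens, by effective date: D (10 June 2024), F (11 August 2024), C (13 December 2024), B (20 January 2025), A (24 January 2025).
E would otherwise be senior to B, so under the subordination agreement E and B exchange positions.

B, D, F, C, E, A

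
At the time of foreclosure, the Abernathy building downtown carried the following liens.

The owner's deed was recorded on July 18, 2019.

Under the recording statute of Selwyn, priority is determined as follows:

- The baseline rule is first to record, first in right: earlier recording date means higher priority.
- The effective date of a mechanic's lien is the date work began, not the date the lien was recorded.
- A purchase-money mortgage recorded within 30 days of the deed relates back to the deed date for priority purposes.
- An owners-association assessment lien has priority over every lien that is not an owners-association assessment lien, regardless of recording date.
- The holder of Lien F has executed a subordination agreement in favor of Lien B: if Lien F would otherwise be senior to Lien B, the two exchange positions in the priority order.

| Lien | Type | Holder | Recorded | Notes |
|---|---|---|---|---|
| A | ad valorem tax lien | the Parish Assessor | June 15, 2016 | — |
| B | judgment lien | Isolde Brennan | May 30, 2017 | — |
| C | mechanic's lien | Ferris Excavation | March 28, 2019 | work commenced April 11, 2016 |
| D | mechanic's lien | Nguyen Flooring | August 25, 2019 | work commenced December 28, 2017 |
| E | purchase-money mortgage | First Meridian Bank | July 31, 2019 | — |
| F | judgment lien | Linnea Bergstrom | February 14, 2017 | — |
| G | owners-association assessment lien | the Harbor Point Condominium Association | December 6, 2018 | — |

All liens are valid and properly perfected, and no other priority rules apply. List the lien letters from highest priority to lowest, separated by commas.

G, C, A, B, F, D, E

First, effective dates: C's effective date is April 11, 2016, when work began; D's effective date is December 28, 2017, when work began; E's effective date is the deed date, July 18, 2019.
G is an owners-association assessment lien and takes priority over every other lien.
Among the remaining liens, by effective date: C (April 11, 2016), A (June 15, 2016), F (February 14, 2017), B (May 30, 2017), D (December 28, 2017), E (July 18, 2019).
F is senior to B before the subordination, so the two trade places.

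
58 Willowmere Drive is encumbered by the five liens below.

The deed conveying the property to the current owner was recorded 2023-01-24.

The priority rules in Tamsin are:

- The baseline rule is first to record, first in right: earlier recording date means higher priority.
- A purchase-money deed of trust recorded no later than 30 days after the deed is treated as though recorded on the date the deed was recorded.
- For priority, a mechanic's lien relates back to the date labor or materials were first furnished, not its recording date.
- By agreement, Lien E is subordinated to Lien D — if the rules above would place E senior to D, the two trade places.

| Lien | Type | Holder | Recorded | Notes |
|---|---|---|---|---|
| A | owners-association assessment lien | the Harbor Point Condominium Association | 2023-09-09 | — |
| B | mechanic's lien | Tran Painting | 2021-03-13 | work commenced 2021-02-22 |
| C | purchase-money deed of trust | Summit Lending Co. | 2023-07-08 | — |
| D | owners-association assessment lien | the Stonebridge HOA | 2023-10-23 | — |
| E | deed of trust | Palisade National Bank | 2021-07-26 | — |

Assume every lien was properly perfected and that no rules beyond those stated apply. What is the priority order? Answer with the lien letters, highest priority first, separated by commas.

B, D, C, A, E

Effective dates after the stated exceptions: B is treated as recorded 2021-02-22, the work-commencement date; C was recorded 165 days after the deed — beyond 30 days — so no relation-back applies.
Sorted by effective date: B (2021-02-22), E (2021-07-26), C (2023-07-08), A (2023-09-09), D (2023-10-23).
E would otherwise be senior to D, so under the subordination agreement E and D exchange positions.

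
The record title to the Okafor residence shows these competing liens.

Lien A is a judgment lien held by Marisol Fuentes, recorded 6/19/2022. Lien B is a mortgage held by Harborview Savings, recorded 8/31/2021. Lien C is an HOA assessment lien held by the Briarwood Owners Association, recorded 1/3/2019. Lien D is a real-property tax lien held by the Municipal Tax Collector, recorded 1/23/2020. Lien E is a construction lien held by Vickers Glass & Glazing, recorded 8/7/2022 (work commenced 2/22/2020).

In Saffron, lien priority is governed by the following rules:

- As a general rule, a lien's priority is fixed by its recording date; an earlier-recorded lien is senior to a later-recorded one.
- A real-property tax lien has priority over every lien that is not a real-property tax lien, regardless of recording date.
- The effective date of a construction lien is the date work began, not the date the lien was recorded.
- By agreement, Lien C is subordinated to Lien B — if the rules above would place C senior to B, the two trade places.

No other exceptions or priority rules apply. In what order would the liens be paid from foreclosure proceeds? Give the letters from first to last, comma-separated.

Effective dates after the stated exceptions: E is treated as recorded 2/22/2020, the work-commencement date.
D is a real-property tax lien, so it outranks all other liens regardless of date.
Remaining liens by effective date: C (1/3/2019), E (2/22/2020), B (8/31/2021), A (6/19/2022).
C would otherwise be senior to B, so under the subordination agreement C and B exchange positions.

D, B, E, C, A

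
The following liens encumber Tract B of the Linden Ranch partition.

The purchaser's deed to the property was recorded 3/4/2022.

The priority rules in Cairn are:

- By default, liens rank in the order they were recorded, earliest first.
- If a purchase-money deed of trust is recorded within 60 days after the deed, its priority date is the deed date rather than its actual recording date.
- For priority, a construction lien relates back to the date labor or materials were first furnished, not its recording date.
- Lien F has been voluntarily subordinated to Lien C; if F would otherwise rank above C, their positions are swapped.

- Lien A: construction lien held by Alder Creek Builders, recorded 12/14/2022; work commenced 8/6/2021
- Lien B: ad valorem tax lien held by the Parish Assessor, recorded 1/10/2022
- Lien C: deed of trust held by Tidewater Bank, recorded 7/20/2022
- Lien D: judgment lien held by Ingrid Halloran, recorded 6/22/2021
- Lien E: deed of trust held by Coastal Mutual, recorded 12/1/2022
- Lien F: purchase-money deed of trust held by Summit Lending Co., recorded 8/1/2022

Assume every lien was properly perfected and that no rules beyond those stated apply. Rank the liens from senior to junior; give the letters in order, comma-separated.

First, effective dates: A relates back to 8/6/2021 (work commenced); F was recorded 150 days after the deed, outside the 60-day window, so it keeps its recording date.
Sorted by effective date: D (6/22/2021), A (8/6/2021), B (1/10/2022), C (7/20/2022), F (8/1/2022), E (12/1/2022).
F is already junior to C, so the subordination agreement changes nothing.

D, A, B, C, F, E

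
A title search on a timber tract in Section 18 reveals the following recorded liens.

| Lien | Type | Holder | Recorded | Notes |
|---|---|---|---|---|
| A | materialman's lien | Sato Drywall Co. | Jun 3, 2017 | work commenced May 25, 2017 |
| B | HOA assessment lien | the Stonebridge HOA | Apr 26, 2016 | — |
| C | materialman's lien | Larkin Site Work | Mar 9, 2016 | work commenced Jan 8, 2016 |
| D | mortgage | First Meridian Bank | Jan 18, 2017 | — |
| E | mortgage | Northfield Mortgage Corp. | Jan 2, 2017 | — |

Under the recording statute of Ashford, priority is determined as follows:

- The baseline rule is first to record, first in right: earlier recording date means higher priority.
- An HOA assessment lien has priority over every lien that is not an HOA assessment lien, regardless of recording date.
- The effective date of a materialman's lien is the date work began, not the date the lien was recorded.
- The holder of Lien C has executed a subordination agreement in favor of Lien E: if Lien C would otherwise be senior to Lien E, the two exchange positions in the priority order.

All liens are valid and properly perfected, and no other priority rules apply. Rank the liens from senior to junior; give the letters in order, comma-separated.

Effective dates: A's effective date is May 25, 2017, when work began; C is treated as recorded Jan 8, 2016, the work-commencement date.
B is an HOA assessment lien and takes priority over every other lien.
Among the remaining liens, by effective date: C (Jan 8, 2016), E (Jan 2, 2017), D (Jan 18, 2017), A (May 25, 2017).
C would otherwise be senior to E, so under the subordination agreement C and E exchange positions.

B, E, C, D, A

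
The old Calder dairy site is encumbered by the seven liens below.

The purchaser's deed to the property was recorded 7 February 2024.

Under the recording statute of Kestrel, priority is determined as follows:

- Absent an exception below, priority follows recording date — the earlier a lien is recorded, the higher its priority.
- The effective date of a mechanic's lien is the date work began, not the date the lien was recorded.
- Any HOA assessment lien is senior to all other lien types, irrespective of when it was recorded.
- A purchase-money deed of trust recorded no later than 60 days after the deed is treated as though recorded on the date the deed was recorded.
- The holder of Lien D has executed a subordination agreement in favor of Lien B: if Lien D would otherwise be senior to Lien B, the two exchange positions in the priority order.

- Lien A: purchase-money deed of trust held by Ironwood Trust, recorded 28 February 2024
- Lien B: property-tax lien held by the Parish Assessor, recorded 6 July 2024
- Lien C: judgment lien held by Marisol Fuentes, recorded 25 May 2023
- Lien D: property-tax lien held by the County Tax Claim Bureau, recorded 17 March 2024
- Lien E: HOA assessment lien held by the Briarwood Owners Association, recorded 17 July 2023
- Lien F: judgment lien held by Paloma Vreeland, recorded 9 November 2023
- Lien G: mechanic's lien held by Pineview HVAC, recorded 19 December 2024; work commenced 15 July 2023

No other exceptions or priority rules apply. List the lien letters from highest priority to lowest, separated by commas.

E, C, G, F, A, B, D

Adjusting effective dates: A was recorded within the 60-day window, so its effective date is the deed date 7 February 2024; G's effective date is 15 July 2023, when work began.
E, as an HOA assessment lien, has superpriority and ranks first.
Among the remaining liens, by effective date: C (25 May 2023), G (15 July 2023), F (9 November 2023), A (7 February 2024), D (17 March 2024), B (6 July 2024).
The subordination applies — D was senior to B — so D and B swap.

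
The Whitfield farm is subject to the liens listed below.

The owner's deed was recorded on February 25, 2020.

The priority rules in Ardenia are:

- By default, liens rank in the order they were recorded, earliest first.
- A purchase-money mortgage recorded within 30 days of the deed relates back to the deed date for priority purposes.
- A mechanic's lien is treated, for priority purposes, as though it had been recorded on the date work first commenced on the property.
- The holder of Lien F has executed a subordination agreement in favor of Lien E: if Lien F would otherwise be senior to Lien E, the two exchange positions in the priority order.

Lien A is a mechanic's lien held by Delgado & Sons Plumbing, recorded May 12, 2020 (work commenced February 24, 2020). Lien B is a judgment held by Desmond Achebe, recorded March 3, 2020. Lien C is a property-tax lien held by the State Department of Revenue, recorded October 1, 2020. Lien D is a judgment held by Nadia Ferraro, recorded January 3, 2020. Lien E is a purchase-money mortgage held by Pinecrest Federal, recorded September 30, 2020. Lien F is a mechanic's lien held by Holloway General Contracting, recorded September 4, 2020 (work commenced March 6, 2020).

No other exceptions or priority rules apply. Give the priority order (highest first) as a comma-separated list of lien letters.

D, A, B, E, F, C

First, effective dates: A is treated as recorded February 24, 2020, the work-commencement date; E was recorded 218 days after the deed, outside the 30-day window, so it keeps its recording date; F's effective date is March 6, 2020, when work began.
By effective date: D (January 3, 2020), A (February 24, 2020), B (March 3, 2020), F (March 6, 2020), E (September 30, 2020), C (October 1, 2020).
F would otherwise be senior to E, so under the subordination agreement F and E exchange positions.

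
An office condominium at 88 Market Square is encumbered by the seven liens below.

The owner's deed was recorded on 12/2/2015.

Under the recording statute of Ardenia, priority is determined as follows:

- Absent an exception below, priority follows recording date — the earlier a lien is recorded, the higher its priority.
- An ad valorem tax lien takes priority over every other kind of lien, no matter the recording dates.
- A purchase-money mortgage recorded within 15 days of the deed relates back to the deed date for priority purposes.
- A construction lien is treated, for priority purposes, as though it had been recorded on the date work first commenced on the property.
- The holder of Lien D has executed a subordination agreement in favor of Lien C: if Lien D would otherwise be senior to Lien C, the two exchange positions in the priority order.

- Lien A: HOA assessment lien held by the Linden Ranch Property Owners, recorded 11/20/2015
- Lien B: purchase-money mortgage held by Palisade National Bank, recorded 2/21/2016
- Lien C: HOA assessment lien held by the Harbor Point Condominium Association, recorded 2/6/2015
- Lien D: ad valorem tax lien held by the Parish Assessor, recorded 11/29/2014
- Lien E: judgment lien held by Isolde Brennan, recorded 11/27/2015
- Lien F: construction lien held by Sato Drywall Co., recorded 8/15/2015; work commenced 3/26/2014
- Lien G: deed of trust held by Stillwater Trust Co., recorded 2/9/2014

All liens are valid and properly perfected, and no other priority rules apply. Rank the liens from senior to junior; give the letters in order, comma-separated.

C, G, F, D, A, E, B

Effective dates: B was recorded 81 days after the deed — beyond 15 days — so no relation-back applies; F's effective date is 3/26/2014, when work began.
D is an ad valorem tax lien, so it outranks all other liens regardless of date.
Among the remaining liens, by effective date: G (2/9/2014), F (3/26/2014), C (2/6/2015), A (11/20/2015), E (11/27/2015), B (2/21/2016).
D would otherwise be senior to C, so under the subordination agreement D and C exchange positions.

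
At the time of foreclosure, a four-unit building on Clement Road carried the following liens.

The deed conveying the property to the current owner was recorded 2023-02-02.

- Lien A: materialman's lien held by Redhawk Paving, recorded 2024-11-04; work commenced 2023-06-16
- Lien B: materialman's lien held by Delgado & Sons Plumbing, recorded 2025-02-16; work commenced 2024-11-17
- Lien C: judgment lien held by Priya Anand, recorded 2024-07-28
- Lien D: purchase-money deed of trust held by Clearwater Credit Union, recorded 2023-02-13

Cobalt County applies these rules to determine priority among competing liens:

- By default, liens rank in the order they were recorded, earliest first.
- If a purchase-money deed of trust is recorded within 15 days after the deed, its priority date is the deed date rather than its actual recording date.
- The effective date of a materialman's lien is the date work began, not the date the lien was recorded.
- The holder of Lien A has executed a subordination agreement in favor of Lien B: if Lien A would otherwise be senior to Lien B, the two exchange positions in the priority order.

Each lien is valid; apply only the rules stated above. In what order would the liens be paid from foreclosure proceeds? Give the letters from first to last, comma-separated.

First, effective dates: A's effective date is 2023-06-16, when work began; B is treated as recorded 2024-11-17, the work-commencement date; D was recorded within the 15-day window, so its effective date is the deed date 2023-02-02.
By effective date, earliest first: D (2023-02-02), A (2023-06-16), C (2024-07-28), B (2024-11-17).
A is senior to B before the subordination, so the two trade places.

D, B, C, A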